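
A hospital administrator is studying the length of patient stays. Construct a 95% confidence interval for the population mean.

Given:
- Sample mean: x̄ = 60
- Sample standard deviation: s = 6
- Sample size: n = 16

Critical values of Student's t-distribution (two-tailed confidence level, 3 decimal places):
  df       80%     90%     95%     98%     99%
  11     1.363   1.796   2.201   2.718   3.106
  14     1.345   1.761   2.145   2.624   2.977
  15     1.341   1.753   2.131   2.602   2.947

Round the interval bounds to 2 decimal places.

The population standard deviation σ is unknown (only the sample standard deviation s is given), so use a t-interval with df = n - 1 = 16 - 1 = 15.

For 95% confidence with df = 15, t* = 2.131 (from t-table)

Standard error: SE = s/√n = 6/√16 = 1.500000

Margin of error: E = t* × SE = 2.131 × 1.500000 = 3.1965

T-interval: x̄ ± E = 60 ± 3.1965 = (56.8035, 63.1965)

Rounded to 2 decimal places:

(56.80, 63.20)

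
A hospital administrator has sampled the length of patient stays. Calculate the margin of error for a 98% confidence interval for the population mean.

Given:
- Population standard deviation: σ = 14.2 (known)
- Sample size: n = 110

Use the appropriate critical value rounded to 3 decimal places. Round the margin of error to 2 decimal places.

The population standard deviation σ is known, so use the z-interval margin of error formula.

For 98% confidence, z* = 2.326 (from standard normal table)

Margin of error formula for z-interval: E = z* × σ/√n

E = 2.326 × 14.2/√110
  = 2.326 × 1.353917
  = 3.1492

Rounded to 2 decimal places:

3.15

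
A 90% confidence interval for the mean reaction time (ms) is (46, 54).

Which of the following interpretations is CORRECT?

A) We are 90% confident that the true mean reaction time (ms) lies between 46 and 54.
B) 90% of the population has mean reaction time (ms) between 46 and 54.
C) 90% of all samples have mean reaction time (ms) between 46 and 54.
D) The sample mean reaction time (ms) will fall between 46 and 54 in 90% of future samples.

A confidence interval represents our confidence in the procedure, not a probability statement about the parameter.

Key concept: If we repeated this sampling process many times and computed a 90% CI each time, about 90% of those intervals would contain the true population parameter.

For this specific interval (46, 54):
- Midpoint (point estimate): 50
- Margin of error: 4

The correct interpretation is the one stating confidence that the true parameter lies in the interval — option A.

A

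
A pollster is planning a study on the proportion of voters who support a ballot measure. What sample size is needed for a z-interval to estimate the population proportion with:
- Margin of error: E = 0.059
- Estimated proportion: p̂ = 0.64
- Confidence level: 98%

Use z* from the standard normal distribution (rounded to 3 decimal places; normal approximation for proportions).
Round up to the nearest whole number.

Using z* for proportion z-interval (normal approximation).

For 98% confidence, z* = 2.326 (from standard normal table)

Sample size formula for proportion z-interval: n = z*²p̂(1-p̂)/E²

n = 2.326² × 0.64 × 0.36 / 0.059²
  = 5.410276 × 0.2304 / 0.003481
  = 358.0947

Round up to the nearest whole number: n = 359

359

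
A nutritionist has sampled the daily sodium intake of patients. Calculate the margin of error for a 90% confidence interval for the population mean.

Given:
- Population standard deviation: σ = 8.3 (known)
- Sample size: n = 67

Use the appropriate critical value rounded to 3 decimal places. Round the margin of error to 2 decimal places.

The population standard deviation σ is known, so use the z-interval margin of error formula.

For 90% confidence, z* = 1.645 (from standard normal table)

Margin of error formula for z-interval: E = z* × σ/√n

E = 1.645 × 8.3/√67
  = 1.645 × 1.014006
  = 1.6680

Rounded to 2 decimal places:

1.67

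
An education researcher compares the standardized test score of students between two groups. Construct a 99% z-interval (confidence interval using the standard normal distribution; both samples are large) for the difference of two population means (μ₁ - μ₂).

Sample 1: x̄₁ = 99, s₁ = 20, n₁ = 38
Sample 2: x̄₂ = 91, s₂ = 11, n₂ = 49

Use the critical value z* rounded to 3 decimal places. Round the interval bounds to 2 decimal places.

Both samples are large (n₁ = 38 ≥ 30, n₂ = 49 ≥ 30), so a z-interval for the difference of means applies.

Point estimate: x̄₁ - x̄₂ = 99 - 91 = 8

Standard error: SE = √(s₁²/n₁ + s₂²/n₂)
= √(20²/38 + 11²/49)
= √(10.526316 + 2.469388)
= 3.604955

For 99% confidence, z* = 2.576 (from standard normal table)
Margin of error: E = z* × SE = 2.576 × 3.604955 = 9.2864

Z-interval: (x̄₁ - x̄₂) ± E = 8 ± 9.2864 = (-1.2864, 17.2864)

Rounded to 2 decimal places:

(-1.29, 17.29)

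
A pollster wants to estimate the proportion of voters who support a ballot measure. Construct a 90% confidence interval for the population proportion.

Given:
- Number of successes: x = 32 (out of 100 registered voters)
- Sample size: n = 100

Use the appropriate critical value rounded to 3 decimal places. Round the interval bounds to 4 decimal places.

Sample proportion: p̂ = 32/100 = 0.320000

Check conditions for normal approximation:
  np̂ = 32 ≥ 10 ✓
  n(1-p̂) = 68 ≥ 10 ✓

The sample is large enough, so use a z-interval (normal approximation) for the proportion.

For 90% confidence, z* = 1.645 (from standard normal table)

Standard error: SE = √(p̂(1-p̂)/n) = √(0.320000×0.680000/100) = 0.04664762

Margin of error: E = z* × SE = 1.645 × 0.04664762 = 0.076735

Z-interval: p̂ ± E = 0.320000 ± 0.076735 = (0.243265, 0.396735)

Rounded to 4 decimal places:

(0.2433, 0.3967)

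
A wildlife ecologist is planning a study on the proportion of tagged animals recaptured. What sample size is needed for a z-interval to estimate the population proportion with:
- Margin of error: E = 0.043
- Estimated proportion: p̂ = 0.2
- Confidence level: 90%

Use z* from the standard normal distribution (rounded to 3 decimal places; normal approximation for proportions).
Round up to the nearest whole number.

Using z* for proportion z-interval (normal approximation).

For 90% confidence, z* = 1.645 (from standard normal table)

Sample size formula for proportion z-interval: n = z*²p̂(1-p̂)/E²

n = 1.645² × 0.2 × 0.8 / 0.043²
  = 2.706025 × 0.16 / 0.001849
  = 234.1612

Round up to the nearest whole number: n = 235

235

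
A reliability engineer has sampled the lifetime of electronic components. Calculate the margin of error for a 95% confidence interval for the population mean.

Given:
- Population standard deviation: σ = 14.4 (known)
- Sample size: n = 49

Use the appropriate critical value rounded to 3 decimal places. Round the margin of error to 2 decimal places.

The population standard deviation σ is known, so use the z-interval margin of error formula.

For 95% confidence, z* = 1.96 (from standard normal table)

Margin of error formula for z-interval: E = z* × σ/√n

E = 1.96 × 14.4/√49
  = 1.96 × 2.057143
  = 4.0320

Rounded to 2 decimal places:

4.03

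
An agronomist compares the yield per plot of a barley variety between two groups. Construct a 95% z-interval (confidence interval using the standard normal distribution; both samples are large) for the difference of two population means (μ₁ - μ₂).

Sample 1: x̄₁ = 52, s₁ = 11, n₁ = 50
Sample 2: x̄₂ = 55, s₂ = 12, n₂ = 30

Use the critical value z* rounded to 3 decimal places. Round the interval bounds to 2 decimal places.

Both samples are large (n₁ = 50 ≥ 30, n₂ = 30 ≥ 30), so a z-interval for the difference of means applies.

Point estimate: x̄₁ - x̄₂ = 52 - 55 = -3

Standard error: SE = √(s₁²/n₁ + s₂²/n₂)
= √(11²/50 + 12²/30)
= √(2.420000 + 4.800000)
= 2.687006

For 95% confidence, z* = 1.96 (from standard normal table)
Margin of error: E = z* × SE = 1.96 × 2.687006 = 5.2665

Z-interval: (x̄₁ - x̄₂) ± E = -3 ± 5.2665 = (-8.2665, 2.2665)

Rounded to 2 decimal places:

(-8.27, 2.27)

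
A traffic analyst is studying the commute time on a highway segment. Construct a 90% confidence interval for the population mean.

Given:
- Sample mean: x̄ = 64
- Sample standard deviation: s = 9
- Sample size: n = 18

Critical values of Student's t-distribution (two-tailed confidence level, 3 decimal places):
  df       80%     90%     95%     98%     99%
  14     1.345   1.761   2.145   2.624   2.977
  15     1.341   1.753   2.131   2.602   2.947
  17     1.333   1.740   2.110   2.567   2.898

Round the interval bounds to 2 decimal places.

The population standard deviation σ is unknown (only the sample standard deviation s is given), so use a t-interval with df = n - 1 = 18 - 1 = 17.

For 90% confidence with df = 17, t* = 1.740 (from t-table)

Standard error: SE = s/√n = 9/√18 = 2.121320

Margin of error: E = t* × SE = 1.740 × 2.121320 = 3.6911

T-interval: x̄ ± E = 64 ± 3.6911 = (60.3089, 67.6911)

Rounded to 2 decimal places:

(60.31, 67.69)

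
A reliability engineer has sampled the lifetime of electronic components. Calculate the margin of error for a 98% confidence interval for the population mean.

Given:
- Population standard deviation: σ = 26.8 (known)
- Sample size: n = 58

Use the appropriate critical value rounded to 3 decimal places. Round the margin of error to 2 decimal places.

The population standard deviation σ is known, so use the z-interval margin of error formula.

For 98% confidence, z* = 2.326 (from standard normal table)

Margin of error formula for z-interval: E = z* × σ/√n

E = 2.326 × 26.8/√58
  = 2.326 × 3.519012
  = 8.1852

Rounded to 2 decimal places:

8.19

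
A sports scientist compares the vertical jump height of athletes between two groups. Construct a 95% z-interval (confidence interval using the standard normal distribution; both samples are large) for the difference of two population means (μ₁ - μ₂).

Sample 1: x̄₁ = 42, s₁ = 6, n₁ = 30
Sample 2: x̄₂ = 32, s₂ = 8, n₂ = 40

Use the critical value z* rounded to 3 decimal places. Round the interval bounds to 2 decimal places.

Both samples are large (n₁ = 30 ≥ 30, n₂ = 40 ≥ 30), so a z-interval for the difference of means applies.

Point estimate: x̄₁ - x̄₂ = 42 - 32 = 10

Standard error: SE = √(s₁²/n₁ + s₂²/n₂)
= √(6²/30 + 8²/40)
= √(1.200000 + 1.600000)
= 1.673320

For 95% confidence, z* = 1.96 (from standard normal table)
Margin of error: E = z* × SE = 1.96 × 1.673320 = 3.2797

Z-interval: (x̄₁ - x̄₂) ± E = 10 ± 3.2797 = (6.7203, 13.2797)

Rounded to 2 decimal places:

(6.72, 13.28)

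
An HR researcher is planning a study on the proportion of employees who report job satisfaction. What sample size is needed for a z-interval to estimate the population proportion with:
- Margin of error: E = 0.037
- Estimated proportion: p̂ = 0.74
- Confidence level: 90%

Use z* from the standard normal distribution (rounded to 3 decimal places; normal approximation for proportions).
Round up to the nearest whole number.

Using z* for proportion z-interval (normal approximation).

For 90% confidence, z* = 1.645 (from standard normal table)

Sample size formula for proportion z-interval: n = z*²p̂(1-p̂)/E²

n = 1.645² × 0.74 × 0.26 / 0.037²
  = 2.706025 × 0.1924 / 0.001369
  = 380.3062

Round up to the nearest whole number: n = 381

381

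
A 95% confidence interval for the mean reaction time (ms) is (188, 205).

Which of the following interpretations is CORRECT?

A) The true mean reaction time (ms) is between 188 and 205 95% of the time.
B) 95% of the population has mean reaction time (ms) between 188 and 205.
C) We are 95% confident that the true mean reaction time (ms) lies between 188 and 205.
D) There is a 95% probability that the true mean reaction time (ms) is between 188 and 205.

A confidence interval represents our confidence in the procedure, not a probability statement about the parameter.

Key concept: If we repeated this sampling process many times and computed a 95% CI each time, about 95% of those intervals would contain the true population parameter.

For this specific interval (188, 205):
- Midpoint (point estimate): 196.5
- Margin of error: 8.5

The correct interpretation is the one stating confidence that the true parameter lies in the interval — option C.

C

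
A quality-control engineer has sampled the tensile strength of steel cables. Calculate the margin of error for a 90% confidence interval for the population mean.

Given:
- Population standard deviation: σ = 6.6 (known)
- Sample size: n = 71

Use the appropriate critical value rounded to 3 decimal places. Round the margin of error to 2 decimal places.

The population standard deviation σ is known, so use the z-interval margin of error formula.

For 90% confidence, z* = 1.645 (from standard normal table)

Margin of error formula for z-interval: E = z* × σ/√n

E = 1.645 × 6.6/√71
  = 1.645 × 0.783276
  = 1.2885

Rounded to 2 decimal places:

1.29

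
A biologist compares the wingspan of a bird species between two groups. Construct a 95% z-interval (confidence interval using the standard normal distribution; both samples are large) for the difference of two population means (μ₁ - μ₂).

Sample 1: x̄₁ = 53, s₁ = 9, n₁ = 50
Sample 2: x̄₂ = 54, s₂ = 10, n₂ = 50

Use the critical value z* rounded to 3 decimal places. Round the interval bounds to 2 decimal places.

Both samples are large (n₁ = 50 ≥ 30, n₂ = 50 ≥ 30), so a z-interval for the difference of means applies.

Point estimate: x̄₁ - x̄₂ = 53 - 54 = -1

Standard error: SE = √(s₁²/n₁ + s₂²/n₂)
= √(9²/50 + 10²/50)
= √(1.620000 + 2.000000)
= 1.902630

For 95% confidence, z* = 1.96 (from standard normal table)
Margin of error: E = z* × SE = 1.96 × 1.902630 = 3.7292

Z-interval: (x̄₁ - x̄₂) ± E = -1 ± 3.7292 = (-4.7292, 2.7292)

Rounded to 2 decimal places:

(-4.73, 2.73)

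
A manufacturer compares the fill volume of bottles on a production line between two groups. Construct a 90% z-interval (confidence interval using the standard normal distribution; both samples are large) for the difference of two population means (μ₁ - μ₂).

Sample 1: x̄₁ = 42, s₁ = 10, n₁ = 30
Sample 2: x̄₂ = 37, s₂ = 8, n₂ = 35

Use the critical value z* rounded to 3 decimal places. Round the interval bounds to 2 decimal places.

Both samples are large (n₁ = 30 ≥ 30, n₂ = 35 ≥ 30), so a z-interval for the difference of means applies.

Point estimate: x̄₁ - x̄₂ = 42 - 37 = 5

Standard error: SE = √(s₁²/n₁ + s₂²/n₂)
= √(10²/30 + 8²/35)
= √(3.333333 + 1.828571)
= 2.271983

For 90% confidence, z* = 1.645 (from standard normal table)
Margin of error: E = z* × SE = 1.645 × 2.271983 = 3.7374

Z-interval: (x̄₁ - x̄₂) ± E = 5 ± 3.7374 = (1.2626, 8.7374)

Rounded to 2 decimal places:

(1.26, 8.74)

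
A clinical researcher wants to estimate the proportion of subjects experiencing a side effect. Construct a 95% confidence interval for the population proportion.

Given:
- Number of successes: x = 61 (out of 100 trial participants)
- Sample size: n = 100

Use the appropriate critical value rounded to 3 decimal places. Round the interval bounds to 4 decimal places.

Sample proportion: p̂ = 61/100 = 0.610000

Check conditions for normal approximation:
  np̂ = 61 ≥ 10 ✓
  n(1-p̂) = 39 ≥ 10 ✓

The sample is large enough, so use a z-interval (normal approximation) for the proportion.

For 95% confidence, z* = 1.96 (from standard normal table)

Standard error: SE = √(p̂(1-p̂)/n) = √(0.610000×0.390000/100) = 0.04877499

Margin of error: E = z* × SE = 1.96 × 0.04877499 = 0.095599

Z-interval: p̂ ± E = 0.610000 ± 0.095599 = (0.514401, 0.705599)

Rounded to 4 decimal places:

(0.5144, 0.7056)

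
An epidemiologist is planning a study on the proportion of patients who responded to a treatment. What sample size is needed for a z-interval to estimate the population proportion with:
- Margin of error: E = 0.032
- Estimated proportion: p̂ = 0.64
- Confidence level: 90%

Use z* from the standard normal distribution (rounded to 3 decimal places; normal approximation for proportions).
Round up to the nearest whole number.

Using z* for proportion z-interval (normal approximation).

For 90% confidence, z* = 1.645 (from standard normal table)

Sample size formula for proportion z-interval: n = z*²p̂(1-p̂)/E²

n = 1.645² × 0.64 × 0.36 / 0.032²
  = 2.706025 × 0.2304 / 0.001024
  = 608.8556

Round up to the nearest whole number: n = 609

609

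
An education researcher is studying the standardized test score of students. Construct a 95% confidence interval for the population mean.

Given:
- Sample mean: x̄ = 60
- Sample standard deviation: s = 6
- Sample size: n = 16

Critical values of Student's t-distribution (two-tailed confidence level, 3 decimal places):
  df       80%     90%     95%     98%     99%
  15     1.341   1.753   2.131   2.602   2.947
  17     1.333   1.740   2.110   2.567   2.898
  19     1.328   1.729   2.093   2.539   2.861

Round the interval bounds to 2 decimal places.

The population standard deviation σ is unknown (only the sample standard deviation s is given), so use a t-interval with df = n - 1 = 16 - 1 = 15.

For 95% confidence with df = 15, t* = 2.131 (from t-table)

Standard error: SE = s/√n = 6/√16 = 1.500000

Margin of error: E = t* × SE = 2.131 × 1.500000 = 3.1965

T-interval: x̄ ± E = 60 ± 3.1965 = (56.8035, 63.1965)

Rounded to 2 decimal places:

(56.80, 63.20)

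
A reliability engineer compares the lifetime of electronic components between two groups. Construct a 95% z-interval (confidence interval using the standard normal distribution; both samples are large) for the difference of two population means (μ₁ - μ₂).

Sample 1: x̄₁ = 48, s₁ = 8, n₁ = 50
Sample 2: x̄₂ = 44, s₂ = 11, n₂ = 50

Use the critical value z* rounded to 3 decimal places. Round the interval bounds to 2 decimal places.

Both samples are large (n₁ = 50 ≥ 30, n₂ = 50 ≥ 30), so a z-interval for the difference of means applies.

Point estimate: x̄₁ - x̄₂ = 48 - 44 = 4

Standard error: SE = √(s₁²/n₁ + s₂²/n₂)
= √(8²/50 + 11²/50)
= √(1.280000 + 2.420000)
= 1.923538

For 95% confidence, z* = 1.96 (from standard normal table)
Margin of error: E = z* × SE = 1.96 × 1.923538 = 3.7701

Z-interval: (x̄₁ - x̄₂) ± E = 4 ± 3.7701 = (0.2299, 7.7701)

Rounded to 2 decimal places:

(0.23, 7.77)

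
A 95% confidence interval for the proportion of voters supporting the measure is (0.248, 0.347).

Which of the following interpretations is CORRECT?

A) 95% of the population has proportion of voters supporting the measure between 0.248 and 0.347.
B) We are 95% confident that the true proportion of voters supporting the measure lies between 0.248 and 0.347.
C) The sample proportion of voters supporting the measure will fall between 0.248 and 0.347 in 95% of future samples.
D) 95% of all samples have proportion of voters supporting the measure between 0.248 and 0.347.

A confidence interval represents our confidence in the procedure, not a probability statement about the parameter.

Key concept: If we repeated this sampling process many times and computed a 95% CI each time, about 95% of those intervals would contain the true population parameter.

For this specific interval (0.248, 0.347):
- Midpoint (point estimate): 0.2975
- Margin of error: 0.0495

The correct interpretation is the one stating confidence that the true parameter lies in the interval — option B.

B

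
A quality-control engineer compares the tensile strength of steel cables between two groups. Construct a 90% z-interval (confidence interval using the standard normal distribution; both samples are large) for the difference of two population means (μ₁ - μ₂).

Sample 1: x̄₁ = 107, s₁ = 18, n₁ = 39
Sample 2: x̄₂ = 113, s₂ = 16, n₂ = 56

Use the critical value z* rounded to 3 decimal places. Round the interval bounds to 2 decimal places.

Both samples are large (n₁ = 39 ≥ 30, n₂ = 56 ≥ 30), so a z-interval for the difference of means applies.

Point estimate: x̄₁ - x̄₂ = 107 - 113 = -6

Standard error: SE = √(s₁²/n₁ + s₂²/n₂)
= √(18²/39 + 16²/56)
= √(8.307692 + 4.571429)
= 3.588749

For 90% confidence, z* = 1.645 (from standard normal table)
Margin of error: E = z* × SE = 1.645 × 3.588749 = 5.9035

Z-interval: (x̄₁ - x̄₂) ± E = -6 ± 5.9035 = (-11.9035, -0.0965)

Rounded to 2 decimal places:

(-11.90, -0.10)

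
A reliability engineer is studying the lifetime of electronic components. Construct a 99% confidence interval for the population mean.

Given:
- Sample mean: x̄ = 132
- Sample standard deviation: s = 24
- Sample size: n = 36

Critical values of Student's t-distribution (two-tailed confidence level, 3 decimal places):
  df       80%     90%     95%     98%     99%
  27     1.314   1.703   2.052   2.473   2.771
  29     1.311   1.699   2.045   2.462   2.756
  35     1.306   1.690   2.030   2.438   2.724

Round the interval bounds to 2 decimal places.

The population standard deviation σ is unknown (only the sample standard deviation s is given), so use a t-interval with df = n - 1 = 36 - 1 = 35.

For 99% confidence with df = 35, t* = 2.724 (from t-table)

Standard error: SE = s/√n = 24/√36 = 4.000000

Margin of error: E = t* × SE = 2.724 × 4.000000 = 10.8960

T-interval: x̄ ± E = 132 ± 10.8960 = (121.1040, 142.8960)

Rounded to 2 decimal places:

(121.10, 142.90)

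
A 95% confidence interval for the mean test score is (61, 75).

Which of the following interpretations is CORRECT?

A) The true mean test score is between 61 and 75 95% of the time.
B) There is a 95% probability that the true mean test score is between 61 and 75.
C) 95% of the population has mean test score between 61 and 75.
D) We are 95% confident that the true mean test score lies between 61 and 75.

A confidence interval represents our confidence in the procedure, not a probability statement about the parameter.

Key concept: If we repeated this sampling process many times and computed a 95% CI each time, about 95% of those intervals would contain the true population parameter.

For this specific interval (61, 75):
- Midpoint (point estimate): 68
- Margin of error: 7

The correct interpretation is the one stating confidence that the true parameter lies in the interval — option D.

D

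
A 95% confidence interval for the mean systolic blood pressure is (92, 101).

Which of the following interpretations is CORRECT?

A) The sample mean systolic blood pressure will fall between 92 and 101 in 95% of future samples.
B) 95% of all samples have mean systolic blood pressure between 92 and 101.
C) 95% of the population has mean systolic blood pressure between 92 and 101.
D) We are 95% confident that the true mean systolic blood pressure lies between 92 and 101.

A confidence interval represents our confidence in the procedure, not a probability statement about the parameter.

Key concept: If we repeated this sampling process many times and computed a 95% CI each time, about 95% of those intervals would contain the true population parameter.

For this specific interval (92, 101):
- Midpoint (point estimate): 96.5
- Margin of error: 4.5

The correct interpretation is the one stating confidence that the true parameter lies in the interval — option D.

D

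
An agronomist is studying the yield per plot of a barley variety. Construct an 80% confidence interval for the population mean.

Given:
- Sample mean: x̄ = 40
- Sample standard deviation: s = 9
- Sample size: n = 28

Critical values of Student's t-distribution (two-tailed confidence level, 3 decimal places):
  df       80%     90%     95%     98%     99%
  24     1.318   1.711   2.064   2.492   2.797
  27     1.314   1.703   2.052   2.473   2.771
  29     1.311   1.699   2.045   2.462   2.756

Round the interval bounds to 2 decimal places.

The population standard deviation σ is unknown (only the sample standard deviation s is given), so use a t-interval with df = n - 1 = 28 - 1 = 27.

For 80% confidence with df = 27, t* = 1.314 (from t-table)

Standard error: SE = s/√n = 9/√28 = 1.700840

Margin of error: E = t* × SE = 1.314 × 1.700840 = 2.2349

T-interval: x̄ ± E = 40 ± 2.2349 = (37.7651, 42.2349)

Rounded to 2 decimal places:

(37.77, 42.23)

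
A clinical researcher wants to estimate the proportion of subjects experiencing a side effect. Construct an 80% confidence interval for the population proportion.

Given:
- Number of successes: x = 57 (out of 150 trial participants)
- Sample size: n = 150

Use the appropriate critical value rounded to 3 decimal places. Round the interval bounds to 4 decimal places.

Sample proportion: p̂ = 57/150 = 0.380000

Check conditions for normal approximation:
  np̂ = 57 ≥ 10 ✓
  n(1-p̂) = 93 ≥ 10 ✓

The sample is large enough, so use a z-interval (normal approximation) for the proportion.

For 80% confidence, z* = 1.282 (from standard normal table)

Standard error: SE = √(p̂(1-p̂)/n) = √(0.380000×0.620000/150) = 0.03963164

Margin of error: E = z* × SE = 1.282 × 0.03963164 = 0.050808

Z-interval: p̂ ± E = 0.380000 ± 0.050808 = (0.329192, 0.430808)

Rounded to 4 decimal places:

(0.3292, 0.4308)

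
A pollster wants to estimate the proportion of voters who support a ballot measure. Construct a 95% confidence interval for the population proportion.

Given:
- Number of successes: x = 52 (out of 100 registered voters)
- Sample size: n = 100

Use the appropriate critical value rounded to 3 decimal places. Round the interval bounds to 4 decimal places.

Sample proportion: p̂ = 52/100 = 0.520000

Check conditions for normal approximation:
  np̂ = 52 ≥ 10 ✓
  n(1-p̂) = 48 ≥ 10 ✓

The sample is large enough, so use a z-interval (normal approximation) for the proportion.

For 95% confidence, z* = 1.96 (from standard normal table)

Standard error: SE = √(p̂(1-p̂)/n) = √(0.520000×0.480000/100) = 0.04995998

Margin of error: E = z* × SE = 1.96 × 0.04995998 = 0.097922

Z-interval: p̂ ± E = 0.520000 ± 0.097922 = (0.422078, 0.617922)

Rounded to 4 decimal places:

(0.4221, 0.6179)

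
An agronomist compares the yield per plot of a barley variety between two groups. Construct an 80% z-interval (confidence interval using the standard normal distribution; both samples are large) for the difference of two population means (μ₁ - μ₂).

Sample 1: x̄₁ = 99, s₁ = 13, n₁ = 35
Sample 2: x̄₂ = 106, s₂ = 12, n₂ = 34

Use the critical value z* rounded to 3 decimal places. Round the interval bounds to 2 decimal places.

Both samples are large (n₁ = 35 ≥ 30, n₂ = 34 ≥ 30), so a z-interval for the difference of means applies.

Point estimate: x̄₁ - x̄₂ = 99 - 106 = -7

Standard error: SE = √(s₁²/n₁ + s₂²/n₂)
= √(13²/35 + 12²/34)
= √(4.828571 + 4.235294)
= 3.010625

For 80% confidence, z* = 1.282 (from standard normal table)
Margin of error: E = z* × SE = 1.282 × 3.010625 = 3.8596

Z-interval: (x̄₁ - x̄₂) ± E = -7 ± 3.8596 = (-10.8596, -3.1404)

Rounded to 2 decimal places:

(-10.86, -3.14)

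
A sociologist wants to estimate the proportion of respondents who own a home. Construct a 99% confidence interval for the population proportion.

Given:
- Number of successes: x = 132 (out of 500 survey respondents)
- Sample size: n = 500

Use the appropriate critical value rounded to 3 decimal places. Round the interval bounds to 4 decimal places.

Sample proportion: p̂ = 132/500 = 0.264000

Check conditions for normal approximation:
  np̂ = 132 ≥ 10 ✓
  n(1-p̂) = 368 ≥ 10 ✓

The sample is large enough, so use a z-interval (normal approximation) for the proportion.

For 99% confidence, z* = 2.576 (from standard normal table)

Standard error: SE = √(p̂(1-p̂)/n) = √(0.264000×0.736000/500) = 0.01971314

Margin of error: E = z* × SE = 2.576 × 0.01971314 = 0.050781

Z-interval: p̂ ± E = 0.264000 ± 0.050781 = (0.213219, 0.314781)

Rounded to 4 decimal places:

(0.2132, 0.3148)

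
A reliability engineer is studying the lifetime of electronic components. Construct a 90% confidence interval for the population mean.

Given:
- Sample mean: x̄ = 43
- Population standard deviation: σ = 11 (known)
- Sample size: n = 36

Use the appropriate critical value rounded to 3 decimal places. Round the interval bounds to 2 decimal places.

The population standard deviation σ is known, so use a z-interval (standard normal critical value).

For 90% confidence, z* = 1.645 (from standard normal table)

Standard error: SE = σ/√n = 11/√36 = 1.833333

Margin of error: E = z* × SE = 1.645 × 1.833333 = 3.0158

Z-interval: x̄ ± E = 43 ± 3.0158 = (39.9842, 46.0158)

Rounded to 2 decimal places:

(39.98, 46.02)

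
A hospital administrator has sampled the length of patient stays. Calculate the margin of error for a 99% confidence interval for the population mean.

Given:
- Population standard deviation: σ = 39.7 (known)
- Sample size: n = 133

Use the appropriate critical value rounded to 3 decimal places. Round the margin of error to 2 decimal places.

The population standard deviation σ is known, so use the z-interval margin of error formula.

For 99% confidence, z* = 2.576 (from standard normal table)

Margin of error formula for z-interval: E = z* × σ/√n

E = 2.576 × 39.7/√133
  = 2.576 × 3.442427
  = 8.8677

Rounded to 2 decimal places:

8.87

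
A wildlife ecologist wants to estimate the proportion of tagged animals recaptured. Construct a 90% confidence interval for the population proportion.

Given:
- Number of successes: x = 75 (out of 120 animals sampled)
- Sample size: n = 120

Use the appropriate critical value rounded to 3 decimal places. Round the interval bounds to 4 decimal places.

Sample proportion: p̂ = 75/120 = 0.625000

Check conditions for normal approximation:
  np̂ = 75 ≥ 10 ✓
  n(1-p̂) = 45 ≥ 10 ✓

The sample is large enough, so use a z-interval (normal approximation) for the proportion.

For 90% confidence, z* = 1.645 (from standard normal table)

Standard error: SE = √(p̂(1-p̂)/n) = √(0.625000×0.375000/120) = 0.04419417

Margin of error: E = z* × SE = 1.645 × 0.04419417 = 0.072699

Z-interval: p̂ ± E = 0.625000 ± 0.072699 = (0.552301, 0.697699)

Rounded to 4 decimal places:

(0.5523, 0.6977)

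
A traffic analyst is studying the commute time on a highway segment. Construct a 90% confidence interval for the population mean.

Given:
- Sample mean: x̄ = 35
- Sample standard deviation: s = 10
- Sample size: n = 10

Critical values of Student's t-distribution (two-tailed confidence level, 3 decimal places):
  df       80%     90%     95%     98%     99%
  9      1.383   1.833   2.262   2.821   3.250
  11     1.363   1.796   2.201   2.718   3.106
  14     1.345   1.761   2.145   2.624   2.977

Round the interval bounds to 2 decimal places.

The population standard deviation σ is unknown (only the sample standard deviation s is given), so use a t-interval with df = n - 1 = 10 - 1 = 9.

For 90% confidence with df = 9, t* = 1.833 (from t-table)

Standard error: SE = s/√n = 10/√10 = 3.162278

Margin of error: E = t* × SE = 1.833 × 3.162278 = 5.7965

T-interval: x̄ ± E = 35 ± 5.7965 = (29.2035, 40.7965)

Rounded to 2 decimal places:

(29.20, 40.80)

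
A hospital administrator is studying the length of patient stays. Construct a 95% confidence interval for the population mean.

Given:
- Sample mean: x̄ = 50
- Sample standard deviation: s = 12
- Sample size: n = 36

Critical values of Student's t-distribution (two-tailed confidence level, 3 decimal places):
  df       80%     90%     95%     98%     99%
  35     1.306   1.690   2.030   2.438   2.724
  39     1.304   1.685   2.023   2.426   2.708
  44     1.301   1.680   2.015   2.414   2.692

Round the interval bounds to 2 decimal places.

The population standard deviation σ is unknown (only the sample standard deviation s is given), so use a t-interval with df = n - 1 = 36 - 1 = 35.

For 95% confidence with df = 35, t* = 2.030 (from t-table)

Standard error: SE = s/√n = 12/√36 = 2.000000

Margin of error: E = t* × SE = 2.030 × 2.000000 = 4.0600

T-interval: x̄ ± E = 50 ± 4.0600 = (45.9400, 54.0600)

Rounded to 2 decimal places:

(45.94, 54.06)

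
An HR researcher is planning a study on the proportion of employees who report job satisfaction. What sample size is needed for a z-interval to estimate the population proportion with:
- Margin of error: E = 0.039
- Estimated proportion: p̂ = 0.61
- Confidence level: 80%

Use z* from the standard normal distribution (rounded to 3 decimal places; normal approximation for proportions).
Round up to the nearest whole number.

Using z* for proportion z-interval (normal approximation).

For 80% confidence, z* = 1.282 (from standard normal table)

Sample size formula for proportion z-interval: n = z*²p̂(1-p̂)/E²

n = 1.282² × 0.61 × 0.39 / 0.039²
  = 1.643524 × 0.2379 / 0.001521
  = 257.0640

Round up to the nearest whole number: n = 258

258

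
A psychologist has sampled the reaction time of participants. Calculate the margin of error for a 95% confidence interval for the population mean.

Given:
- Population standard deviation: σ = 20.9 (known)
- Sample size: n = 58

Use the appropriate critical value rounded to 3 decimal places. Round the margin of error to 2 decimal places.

The population standard deviation σ is known, so use the z-interval margin of error formula.

For 95% confidence, z* = 1.96 (from standard normal table)

Margin of error formula for z-interval: E = z* × σ/√n

E = 1.96 × 20.9/√58
  = 1.96 × 2.744304
  = 5.3788

Rounded to 2 decimal places:

5.38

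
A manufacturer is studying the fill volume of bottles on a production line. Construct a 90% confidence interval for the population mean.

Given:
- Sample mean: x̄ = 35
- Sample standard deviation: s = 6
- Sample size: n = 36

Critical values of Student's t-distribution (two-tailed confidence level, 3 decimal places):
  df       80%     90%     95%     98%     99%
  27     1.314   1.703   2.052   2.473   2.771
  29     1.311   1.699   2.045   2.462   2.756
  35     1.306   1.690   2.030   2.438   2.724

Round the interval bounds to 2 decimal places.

The population standard deviation σ is unknown (only the sample standard deviation s is given), so use a t-interval with df = n - 1 = 36 - 1 = 35.

For 90% confidence with df = 35, t* = 1.690 (from t-table)

Standard error: SE = s/√n = 6/√36 = 1.000000

Margin of error: E = t* × SE = 1.690 × 1.000000 = 1.6900

T-interval: x̄ ± E = 35 ± 1.6900 = (33.3100, 36.6900)

Rounded to 2 decimal places:

(33.31, 36.69)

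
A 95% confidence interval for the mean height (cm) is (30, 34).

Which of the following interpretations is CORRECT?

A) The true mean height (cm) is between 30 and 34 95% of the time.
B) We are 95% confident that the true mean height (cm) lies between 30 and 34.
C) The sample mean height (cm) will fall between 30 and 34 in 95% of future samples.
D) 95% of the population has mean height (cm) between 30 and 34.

A confidence interval represents our confidence in the procedure, not a probability statement about the parameter.

Key concept: If we repeated this sampling process many times and computed a 95% CI each time, about 95% of those intervals would contain the true population parameter.

For this specific interval (30, 34):
- Midpoint (point estimate): 32
- Margin of error: 2

The correct interpretation is the one stating confidence that the true parameter lies in the interval — option B.

B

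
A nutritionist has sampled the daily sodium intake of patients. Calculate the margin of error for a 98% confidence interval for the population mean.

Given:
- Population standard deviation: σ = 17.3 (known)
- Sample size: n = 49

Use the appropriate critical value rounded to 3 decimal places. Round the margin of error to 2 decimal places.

The population standard deviation σ is known, so use the z-interval margin of error formula.

For 98% confidence, z* = 2.326 (from standard normal table)

Margin of error formula for z-interval: E = z* × σ/√n

E = 2.326 × 17.3/√49
  = 2.326 × 2.471429
  = 5.7485

Rounded to 2 decimal places:

5.75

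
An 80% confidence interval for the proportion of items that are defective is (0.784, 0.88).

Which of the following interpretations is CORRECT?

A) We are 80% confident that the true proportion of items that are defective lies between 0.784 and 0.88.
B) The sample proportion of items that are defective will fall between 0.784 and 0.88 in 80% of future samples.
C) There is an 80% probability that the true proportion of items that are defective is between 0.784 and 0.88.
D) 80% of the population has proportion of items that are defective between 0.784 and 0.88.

A confidence interval represents our confidence in the procedure, not a probability statement about the parameter.

Key concept: If we repeated this sampling process many times and computed an 80% CI each time, about 80% of those intervals would contain the true population parameter.

For this specific interval (0.784, 0.88):
- Midpoint (point estimate): 0.832
- Margin of error: 0.048

The correct interpretation is the one stating confidence that the true parameter lies in the interval — option A.

A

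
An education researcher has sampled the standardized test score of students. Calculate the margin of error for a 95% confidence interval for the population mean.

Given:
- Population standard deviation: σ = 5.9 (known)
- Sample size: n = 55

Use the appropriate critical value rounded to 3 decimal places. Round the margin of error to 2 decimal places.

The population standard deviation σ is known, so use the z-interval margin of error formula.

For 95% confidence, z* = 1.96 (from standard normal table)

Margin of error formula for z-interval: E = z* × σ/√n

E = 1.96 × 5.9/√55
  = 1.96 × 0.795556
  = 1.5593

Rounded to 2 decimal places:

1.56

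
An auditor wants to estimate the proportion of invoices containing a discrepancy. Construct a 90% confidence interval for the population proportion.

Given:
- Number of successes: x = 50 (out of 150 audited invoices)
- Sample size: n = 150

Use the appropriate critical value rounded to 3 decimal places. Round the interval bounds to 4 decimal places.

Sample proportion: p̂ = 50/150 = 0.333333

Check conditions for normal approximation:
  np̂ = 50 ≥ 10 ✓
  n(1-p̂) = 100 ≥ 10 ✓

The sample is large enough, so use a z-interval (normal approximation) for the proportion.

For 90% confidence, z* = 1.645 (from standard normal table)

Standard error: SE = √(p̂(1-p̂)/n) = √(0.333333×0.666667/150) = 0.03849002

Margin of error: E = z* × SE = 1.645 × 0.03849002 = 0.063316

Z-interval: p̂ ± E = 0.333333 ± 0.063316 = (0.270017, 0.396649)

Rounded to 4 decimal places:

(0.2700, 0.3966)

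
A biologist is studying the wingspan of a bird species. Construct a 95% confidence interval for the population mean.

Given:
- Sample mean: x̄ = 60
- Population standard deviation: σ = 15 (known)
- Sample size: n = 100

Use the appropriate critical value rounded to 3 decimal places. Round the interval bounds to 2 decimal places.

The population standard deviation σ is known, so use a z-interval (standard normal critical value).

For 95% confidence, z* = 1.96 (from standard normal table)

Standard error: SE = σ/√n = 15/√100 = 1.500000

Margin of error: E = z* × SE = 1.96 × 1.500000 = 2.9400

Z-interval: x̄ ± E = 60 ± 2.9400 = (57.0600, 62.9400)

Rounded to 2 decimal places:

(57.06, 62.94)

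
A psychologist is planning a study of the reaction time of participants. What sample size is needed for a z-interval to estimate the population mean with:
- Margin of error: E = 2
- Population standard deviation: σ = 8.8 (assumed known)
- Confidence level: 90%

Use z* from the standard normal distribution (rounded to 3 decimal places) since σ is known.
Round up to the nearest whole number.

Using z* since population σ is known (z-interval formula).

For 90% confidence, z* = 1.645 (from standard normal table)

Sample size formula for z-interval: n = (z*σ/E)²

n = (1.645 × 8.8 / 2)²
  = (7.238000)²
  = 52.3886

Round up to the nearest whole number: n = 53

53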